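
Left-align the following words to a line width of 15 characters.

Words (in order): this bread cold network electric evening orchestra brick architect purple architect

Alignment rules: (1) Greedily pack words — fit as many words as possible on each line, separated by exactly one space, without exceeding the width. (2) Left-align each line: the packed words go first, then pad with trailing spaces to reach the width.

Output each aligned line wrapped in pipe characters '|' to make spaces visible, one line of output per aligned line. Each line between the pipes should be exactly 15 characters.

Answer: |this bread cold|
|network        |
|electric       |
|evening        |
|orchestra brick|
|architect      |
|purple         |
|architect      |

Derivation:
Line 1: ['this', 'bread', 'cold'] (min_width=15, slack=0)
Line 2: ['network'] (min_width=7, slack=8)
Line 3: ['electric'] (min_width=8, slack=7)
Line 4: ['evening'] (min_width=7, slack=8)
Line 5: ['orchestra', 'brick'] (min_width=15, slack=0)
Line 6: ['architect'] (min_width=9, slack=6)
Line 7: ['purple'] (min_width=6, slack=9)
Line 8: ['architect'] (min_width=9, slack=6)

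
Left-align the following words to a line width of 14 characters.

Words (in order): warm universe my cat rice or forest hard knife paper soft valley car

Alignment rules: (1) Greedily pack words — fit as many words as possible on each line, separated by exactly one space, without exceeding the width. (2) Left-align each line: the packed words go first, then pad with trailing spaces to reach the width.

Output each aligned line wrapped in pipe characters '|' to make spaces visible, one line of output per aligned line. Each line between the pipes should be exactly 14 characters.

Answer: |warm universe |
|my cat rice or|
|forest hard   |
|knife paper   |
|soft valley   |
|car           |

Derivation:
Line 1: ['warm', 'universe'] (min_width=13, slack=1)
Line 2: ['my', 'cat', 'rice', 'or'] (min_width=14, slack=0)
Line 3: ['forest', 'hard'] (min_width=11, slack=3)
Line 4: ['knife', 'paper'] (min_width=11, slack=3)
Line 5: ['soft', 'valley'] (min_width=11, slack=3)
Line 6: ['car'] (min_width=3, slack=11)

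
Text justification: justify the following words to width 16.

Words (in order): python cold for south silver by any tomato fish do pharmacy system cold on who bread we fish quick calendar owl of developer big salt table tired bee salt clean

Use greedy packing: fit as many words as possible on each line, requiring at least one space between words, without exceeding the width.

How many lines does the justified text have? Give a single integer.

Line 1: ['python', 'cold', 'for'] (min_width=15, slack=1)
Line 2: ['south', 'silver', 'by'] (min_width=15, slack=1)
Line 3: ['any', 'tomato', 'fish'] (min_width=15, slack=1)
Line 4: ['do', 'pharmacy'] (min_width=11, slack=5)
Line 5: ['system', 'cold', 'on'] (min_width=14, slack=2)
Line 6: ['who', 'bread', 'we'] (min_width=12, slack=4)
Line 7: ['fish', 'quick'] (min_width=10, slack=6)
Line 8: ['calendar', 'owl', 'of'] (min_width=15, slack=1)
Line 9: ['developer', 'big'] (min_width=13, slack=3)
Line 10: ['salt', 'table', 'tired'] (min_width=16, slack=0)
Line 11: ['bee', 'salt', 'clean'] (min_width=14, slack=2)
Total lines: 11

Answer: 11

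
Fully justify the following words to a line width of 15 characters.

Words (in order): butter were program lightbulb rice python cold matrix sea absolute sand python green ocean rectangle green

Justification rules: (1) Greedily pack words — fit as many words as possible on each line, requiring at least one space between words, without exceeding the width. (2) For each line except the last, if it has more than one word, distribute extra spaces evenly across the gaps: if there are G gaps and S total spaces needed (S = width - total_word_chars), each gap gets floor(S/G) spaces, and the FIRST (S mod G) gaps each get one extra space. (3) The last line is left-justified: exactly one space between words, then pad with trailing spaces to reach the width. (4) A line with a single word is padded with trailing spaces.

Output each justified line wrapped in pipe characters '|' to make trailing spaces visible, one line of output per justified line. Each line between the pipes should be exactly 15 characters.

Answer: |butter     were|
|program        |
|lightbulb  rice|
|python     cold|
|matrix      sea|
|absolute   sand|
|python    green|
|ocean rectangle|
|green          |

Derivation:
Line 1: ['butter', 'were'] (min_width=11, slack=4)
Line 2: ['program'] (min_width=7, slack=8)
Line 3: ['lightbulb', 'rice'] (min_width=14, slack=1)
Line 4: ['python', 'cold'] (min_width=11, slack=4)
Line 5: ['matrix', 'sea'] (min_width=10, slack=5)
Line 6: ['absolute', 'sand'] (min_width=13, slack=2)
Line 7: ['python', 'green'] (min_width=12, slack=3)
Line 8: ['ocean', 'rectangle'] (min_width=15, slack=0)
Line 9: ['green'] (min_width=5, slack=10)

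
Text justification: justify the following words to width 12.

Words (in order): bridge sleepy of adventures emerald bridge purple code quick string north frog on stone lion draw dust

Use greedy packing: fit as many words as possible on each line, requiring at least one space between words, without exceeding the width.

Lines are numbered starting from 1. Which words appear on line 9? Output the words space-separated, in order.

Answer: on stone

Derivation:
Line 1: ['bridge'] (min_width=6, slack=6)
Line 2: ['sleepy', 'of'] (min_width=9, slack=3)
Line 3: ['adventures'] (min_width=10, slack=2)
Line 4: ['emerald'] (min_width=7, slack=5)
Line 5: ['bridge'] (min_width=6, slack=6)
Line 6: ['purple', 'code'] (min_width=11, slack=1)
Line 7: ['quick', 'string'] (min_width=12, slack=0)
Line 8: ['north', 'frog'] (min_width=10, slack=2)
Line 9: ['on', 'stone'] (min_width=8, slack=4)
Line 10: ['lion', 'draw'] (min_width=9, slack=3)
Line 11: ['dust'] (min_width=4, slack=8)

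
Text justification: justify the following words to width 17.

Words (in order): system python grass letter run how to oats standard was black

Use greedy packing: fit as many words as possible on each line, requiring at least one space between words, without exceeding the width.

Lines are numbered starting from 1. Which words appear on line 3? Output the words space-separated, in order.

Line 1: ['system', 'python'] (min_width=13, slack=4)
Line 2: ['grass', 'letter', 'run'] (min_width=16, slack=1)
Line 3: ['how', 'to', 'oats'] (min_width=11, slack=6)
Line 4: ['standard', 'was'] (min_width=12, slack=5)
Line 5: ['black'] (min_width=5, slack=12)

Answer: how to oats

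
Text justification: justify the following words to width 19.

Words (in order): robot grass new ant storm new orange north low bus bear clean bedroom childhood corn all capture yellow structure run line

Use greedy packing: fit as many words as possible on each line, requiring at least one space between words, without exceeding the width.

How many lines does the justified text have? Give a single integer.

Line 1: ['robot', 'grass', 'new', 'ant'] (min_width=19, slack=0)
Line 2: ['storm', 'new', 'orange'] (min_width=16, slack=3)
Line 3: ['north', 'low', 'bus', 'bear'] (min_width=18, slack=1)
Line 4: ['clean', 'bedroom'] (min_width=13, slack=6)
Line 5: ['childhood', 'corn', 'all'] (min_width=18, slack=1)
Line 6: ['capture', 'yellow'] (min_width=14, slack=5)
Line 7: ['structure', 'run', 'line'] (min_width=18, slack=1)
Total lines: 7

Answer: 7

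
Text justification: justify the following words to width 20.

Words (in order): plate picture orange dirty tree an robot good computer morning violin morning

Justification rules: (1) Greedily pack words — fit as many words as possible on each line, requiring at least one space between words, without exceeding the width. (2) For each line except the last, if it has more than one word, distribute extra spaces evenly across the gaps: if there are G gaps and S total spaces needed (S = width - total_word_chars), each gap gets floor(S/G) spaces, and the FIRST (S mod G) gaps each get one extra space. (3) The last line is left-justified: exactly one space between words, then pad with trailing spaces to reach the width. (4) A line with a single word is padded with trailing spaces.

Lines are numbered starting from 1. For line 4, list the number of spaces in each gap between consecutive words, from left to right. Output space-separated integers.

Line 1: ['plate', 'picture', 'orange'] (min_width=20, slack=0)
Line 2: ['dirty', 'tree', 'an', 'robot'] (min_width=19, slack=1)
Line 3: ['good', 'computer'] (min_width=13, slack=7)
Line 4: ['morning', 'violin'] (min_width=14, slack=6)
Line 5: ['morning'] (min_width=7, slack=13)

Answer: 7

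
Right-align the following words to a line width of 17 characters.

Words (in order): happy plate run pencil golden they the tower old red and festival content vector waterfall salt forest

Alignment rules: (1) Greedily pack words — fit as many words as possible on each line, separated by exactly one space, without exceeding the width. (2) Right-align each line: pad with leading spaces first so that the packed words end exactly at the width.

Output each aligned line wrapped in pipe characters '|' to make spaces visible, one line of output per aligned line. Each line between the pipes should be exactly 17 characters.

Line 1: ['happy', 'plate', 'run'] (min_width=15, slack=2)
Line 2: ['pencil', 'golden'] (min_width=13, slack=4)
Line 3: ['they', 'the', 'tower'] (min_width=14, slack=3)
Line 4: ['old', 'red', 'and'] (min_width=11, slack=6)
Line 5: ['festival', 'content'] (min_width=16, slack=1)
Line 6: ['vector', 'waterfall'] (min_width=16, slack=1)
Line 7: ['salt', 'forest'] (min_width=11, slack=6)

Answer: |  happy plate run|
|    pencil golden|
|   they the tower|
|      old red and|
| festival content|
| vector waterfall|
|      salt forest|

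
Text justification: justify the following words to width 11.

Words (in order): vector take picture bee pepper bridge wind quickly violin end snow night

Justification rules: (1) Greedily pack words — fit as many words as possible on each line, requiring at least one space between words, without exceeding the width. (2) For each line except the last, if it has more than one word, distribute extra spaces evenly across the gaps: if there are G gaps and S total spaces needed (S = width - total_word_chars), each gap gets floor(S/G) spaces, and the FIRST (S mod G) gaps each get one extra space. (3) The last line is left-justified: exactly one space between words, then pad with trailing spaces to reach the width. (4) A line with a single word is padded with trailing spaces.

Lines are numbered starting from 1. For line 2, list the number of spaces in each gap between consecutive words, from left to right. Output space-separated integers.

Answer: 1

Derivation:
Line 1: ['vector', 'take'] (min_width=11, slack=0)
Line 2: ['picture', 'bee'] (min_width=11, slack=0)
Line 3: ['pepper'] (min_width=6, slack=5)
Line 4: ['bridge', 'wind'] (min_width=11, slack=0)
Line 5: ['quickly'] (min_width=7, slack=4)
Line 6: ['violin', 'end'] (min_width=10, slack=1)
Line 7: ['snow', 'night'] (min_width=10, slack=1)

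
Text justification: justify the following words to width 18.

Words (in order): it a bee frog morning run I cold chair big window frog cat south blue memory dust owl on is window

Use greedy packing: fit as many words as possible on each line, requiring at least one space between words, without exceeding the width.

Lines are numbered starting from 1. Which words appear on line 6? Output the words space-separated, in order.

Line 1: ['it', 'a', 'bee', 'frog'] (min_width=13, slack=5)
Line 2: ['morning', 'run', 'I', 'cold'] (min_width=18, slack=0)
Line 3: ['chair', 'big', 'window'] (min_width=16, slack=2)
Line 4: ['frog', 'cat', 'south'] (min_width=14, slack=4)
Line 5: ['blue', 'memory', 'dust'] (min_width=16, slack=2)
Line 6: ['owl', 'on', 'is', 'window'] (min_width=16, slack=2)

Answer: owl on is window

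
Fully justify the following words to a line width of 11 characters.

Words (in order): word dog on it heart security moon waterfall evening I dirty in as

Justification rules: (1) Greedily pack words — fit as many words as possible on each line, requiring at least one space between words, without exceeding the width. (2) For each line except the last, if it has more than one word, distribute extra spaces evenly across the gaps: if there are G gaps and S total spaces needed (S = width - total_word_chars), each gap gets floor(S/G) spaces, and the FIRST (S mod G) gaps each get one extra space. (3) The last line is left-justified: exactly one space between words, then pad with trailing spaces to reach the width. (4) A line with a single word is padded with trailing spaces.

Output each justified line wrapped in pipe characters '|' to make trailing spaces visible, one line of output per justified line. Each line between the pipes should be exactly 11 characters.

Answer: |word dog on|
|it    heart|
|security   |
|moon       |
|waterfall  |
|evening   I|
|dirty in as|

Derivation:
Line 1: ['word', 'dog', 'on'] (min_width=11, slack=0)
Line 2: ['it', 'heart'] (min_width=8, slack=3)
Line 3: ['security'] (min_width=8, slack=3)
Line 4: ['moon'] (min_width=4, slack=7)
Line 5: ['waterfall'] (min_width=9, slack=2)
Line 6: ['evening', 'I'] (min_width=9, slack=2)
Line 7: ['dirty', 'in', 'as'] (min_width=11, slack=0)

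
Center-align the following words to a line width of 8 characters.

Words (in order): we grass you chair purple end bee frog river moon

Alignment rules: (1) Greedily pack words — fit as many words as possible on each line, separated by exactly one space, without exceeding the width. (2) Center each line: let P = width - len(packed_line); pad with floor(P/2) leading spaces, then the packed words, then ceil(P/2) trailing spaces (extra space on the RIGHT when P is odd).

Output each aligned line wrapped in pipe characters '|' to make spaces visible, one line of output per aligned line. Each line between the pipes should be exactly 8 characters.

Answer: |we grass|
|  you   |
| chair  |
| purple |
|end bee |
|  frog  |
| river  |
|  moon  |

Derivation:
Line 1: ['we', 'grass'] (min_width=8, slack=0)
Line 2: ['you'] (min_width=3, slack=5)
Line 3: ['chair'] (min_width=5, slack=3)
Line 4: ['purple'] (min_width=6, slack=2)
Line 5: ['end', 'bee'] (min_width=7, slack=1)
Line 6: ['frog'] (min_width=4, slack=4)
Line 7: ['river'] (min_width=5, slack=3)
Line 8: ['moon'] (min_width=4, slack=4)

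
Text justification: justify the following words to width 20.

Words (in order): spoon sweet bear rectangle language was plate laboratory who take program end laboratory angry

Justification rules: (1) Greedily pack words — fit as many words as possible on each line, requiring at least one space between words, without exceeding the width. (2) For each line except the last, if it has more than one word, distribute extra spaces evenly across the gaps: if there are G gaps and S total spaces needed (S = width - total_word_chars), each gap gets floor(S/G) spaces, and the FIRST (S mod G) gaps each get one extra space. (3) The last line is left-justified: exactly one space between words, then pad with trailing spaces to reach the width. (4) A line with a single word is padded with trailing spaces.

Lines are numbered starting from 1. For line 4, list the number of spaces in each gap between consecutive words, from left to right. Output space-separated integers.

Line 1: ['spoon', 'sweet', 'bear'] (min_width=16, slack=4)
Line 2: ['rectangle', 'language'] (min_width=18, slack=2)
Line 3: ['was', 'plate', 'laboratory'] (min_width=20, slack=0)
Line 4: ['who', 'take', 'program', 'end'] (min_width=20, slack=0)
Line 5: ['laboratory', 'angry'] (min_width=16, slack=4)

Answer: 1 1 1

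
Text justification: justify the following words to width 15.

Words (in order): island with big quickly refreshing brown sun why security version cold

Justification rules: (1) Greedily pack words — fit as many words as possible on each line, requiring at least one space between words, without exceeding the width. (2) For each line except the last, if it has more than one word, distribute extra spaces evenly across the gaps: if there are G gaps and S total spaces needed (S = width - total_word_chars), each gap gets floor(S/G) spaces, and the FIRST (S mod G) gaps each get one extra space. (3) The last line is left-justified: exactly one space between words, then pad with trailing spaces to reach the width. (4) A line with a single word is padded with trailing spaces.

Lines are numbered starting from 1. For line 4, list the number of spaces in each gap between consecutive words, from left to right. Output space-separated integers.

Answer: 2 2

Derivation:
Line 1: ['island', 'with', 'big'] (min_width=15, slack=0)
Line 2: ['quickly'] (min_width=7, slack=8)
Line 3: ['refreshing'] (min_width=10, slack=5)
Line 4: ['brown', 'sun', 'why'] (min_width=13, slack=2)
Line 5: ['security'] (min_width=8, slack=7)
Line 6: ['version', 'cold'] (min_width=12, slack=3)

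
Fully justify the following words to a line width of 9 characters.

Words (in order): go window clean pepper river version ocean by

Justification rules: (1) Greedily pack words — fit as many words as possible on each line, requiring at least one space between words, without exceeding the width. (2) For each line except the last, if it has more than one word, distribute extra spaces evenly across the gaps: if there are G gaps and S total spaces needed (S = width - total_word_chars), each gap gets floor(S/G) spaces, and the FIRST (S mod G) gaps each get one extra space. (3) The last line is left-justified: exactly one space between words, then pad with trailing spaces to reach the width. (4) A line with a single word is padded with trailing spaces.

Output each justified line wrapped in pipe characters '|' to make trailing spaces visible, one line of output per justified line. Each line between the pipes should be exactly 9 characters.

Line 1: ['go', 'window'] (min_width=9, slack=0)
Line 2: ['clean'] (min_width=5, slack=4)
Line 3: ['pepper'] (min_width=6, slack=3)
Line 4: ['river'] (min_width=5, slack=4)
Line 5: ['version'] (min_width=7, slack=2)
Line 6: ['ocean', 'by'] (min_width=8, slack=1)

Answer: |go window|
|clean    |
|pepper   |
|river    |
|version  |
|ocean by |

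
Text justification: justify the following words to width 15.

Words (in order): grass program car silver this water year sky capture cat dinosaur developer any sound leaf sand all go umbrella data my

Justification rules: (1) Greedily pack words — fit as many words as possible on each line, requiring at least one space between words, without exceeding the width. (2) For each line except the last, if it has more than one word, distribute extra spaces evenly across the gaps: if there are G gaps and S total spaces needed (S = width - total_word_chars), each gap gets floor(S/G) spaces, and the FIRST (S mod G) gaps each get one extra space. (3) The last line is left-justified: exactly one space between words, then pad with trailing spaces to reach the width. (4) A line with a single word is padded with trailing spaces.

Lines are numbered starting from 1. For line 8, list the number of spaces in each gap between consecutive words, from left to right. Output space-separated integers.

Answer: 1 1

Derivation:
Line 1: ['grass', 'program'] (min_width=13, slack=2)
Line 2: ['car', 'silver', 'this'] (min_width=15, slack=0)
Line 3: ['water', 'year', 'sky'] (min_width=14, slack=1)
Line 4: ['capture', 'cat'] (min_width=11, slack=4)
Line 5: ['dinosaur'] (min_width=8, slack=7)
Line 6: ['developer', 'any'] (min_width=13, slack=2)
Line 7: ['sound', 'leaf', 'sand'] (min_width=15, slack=0)
Line 8: ['all', 'go', 'umbrella'] (min_width=15, slack=0)
Line 9: ['data', 'my'] (min_width=7, slack=8)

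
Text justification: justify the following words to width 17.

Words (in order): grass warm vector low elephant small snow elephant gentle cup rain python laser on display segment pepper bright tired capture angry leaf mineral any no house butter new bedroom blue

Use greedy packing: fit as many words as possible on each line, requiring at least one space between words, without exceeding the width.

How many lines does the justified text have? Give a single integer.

Answer: 12

Derivation:
Line 1: ['grass', 'warm', 'vector'] (min_width=17, slack=0)
Line 2: ['low', 'elephant'] (min_width=12, slack=5)
Line 3: ['small', 'snow'] (min_width=10, slack=7)
Line 4: ['elephant', 'gentle'] (min_width=15, slack=2)
Line 5: ['cup', 'rain', 'python'] (min_width=15, slack=2)
Line 6: ['laser', 'on', 'display'] (min_width=16, slack=1)
Line 7: ['segment', 'pepper'] (min_width=14, slack=3)
Line 8: ['bright', 'tired'] (min_width=12, slack=5)
Line 9: ['capture', 'angry'] (min_width=13, slack=4)
Line 10: ['leaf', 'mineral', 'any'] (min_width=16, slack=1)
Line 11: ['no', 'house', 'butter'] (min_width=15, slack=2)
Line 12: ['new', 'bedroom', 'blue'] (min_width=16, slack=1)
Total lines: 12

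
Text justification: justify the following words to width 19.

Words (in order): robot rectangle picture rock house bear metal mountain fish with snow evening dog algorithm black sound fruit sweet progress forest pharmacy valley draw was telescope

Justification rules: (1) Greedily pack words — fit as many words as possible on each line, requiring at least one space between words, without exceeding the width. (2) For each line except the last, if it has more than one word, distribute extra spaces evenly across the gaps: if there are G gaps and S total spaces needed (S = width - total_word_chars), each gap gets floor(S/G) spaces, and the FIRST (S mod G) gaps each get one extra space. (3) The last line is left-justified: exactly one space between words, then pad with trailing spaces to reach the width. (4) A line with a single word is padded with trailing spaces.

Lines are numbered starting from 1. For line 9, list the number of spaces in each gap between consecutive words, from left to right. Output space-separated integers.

Answer: 5

Derivation:
Line 1: ['robot', 'rectangle'] (min_width=15, slack=4)
Line 2: ['picture', 'rock', 'house'] (min_width=18, slack=1)
Line 3: ['bear', 'metal', 'mountain'] (min_width=19, slack=0)
Line 4: ['fish', 'with', 'snow'] (min_width=14, slack=5)
Line 5: ['evening', 'dog'] (min_width=11, slack=8)
Line 6: ['algorithm', 'black'] (min_width=15, slack=4)
Line 7: ['sound', 'fruit', 'sweet'] (min_width=17, slack=2)
Line 8: ['progress', 'forest'] (min_width=15, slack=4)
Line 9: ['pharmacy', 'valley'] (min_width=15, slack=4)
Line 10: ['draw', 'was', 'telescope'] (min_width=18, slack=1)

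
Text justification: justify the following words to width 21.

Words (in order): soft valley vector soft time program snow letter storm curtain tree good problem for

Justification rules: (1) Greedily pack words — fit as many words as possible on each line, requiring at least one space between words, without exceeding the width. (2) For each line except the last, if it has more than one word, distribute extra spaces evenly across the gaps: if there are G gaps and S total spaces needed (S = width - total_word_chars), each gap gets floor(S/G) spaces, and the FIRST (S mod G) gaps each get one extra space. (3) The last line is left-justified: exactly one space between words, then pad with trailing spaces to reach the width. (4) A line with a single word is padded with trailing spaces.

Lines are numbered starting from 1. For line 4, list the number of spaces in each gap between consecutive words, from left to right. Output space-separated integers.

Line 1: ['soft', 'valley', 'vector'] (min_width=18, slack=3)
Line 2: ['soft', 'time', 'program'] (min_width=17, slack=4)
Line 3: ['snow', 'letter', 'storm'] (min_width=17, slack=4)
Line 4: ['curtain', 'tree', 'good'] (min_width=17, slack=4)
Line 5: ['problem', 'for'] (min_width=11, slack=10)

Answer: 3 3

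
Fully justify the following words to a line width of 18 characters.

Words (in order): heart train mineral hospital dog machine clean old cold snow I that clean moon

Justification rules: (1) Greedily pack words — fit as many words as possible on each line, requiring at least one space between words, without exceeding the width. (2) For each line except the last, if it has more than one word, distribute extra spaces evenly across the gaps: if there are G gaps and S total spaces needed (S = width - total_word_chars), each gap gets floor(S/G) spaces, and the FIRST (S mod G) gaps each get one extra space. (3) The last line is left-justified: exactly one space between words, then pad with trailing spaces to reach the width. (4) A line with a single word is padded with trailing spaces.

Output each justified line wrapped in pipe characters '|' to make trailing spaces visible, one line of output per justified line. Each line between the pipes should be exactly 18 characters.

Answer: |heart        train|
|mineral   hospital|
|dog  machine clean|
|old  cold  snow  I|
|that clean moon   |

Derivation:
Line 1: ['heart', 'train'] (min_width=11, slack=7)
Line 2: ['mineral', 'hospital'] (min_width=16, slack=2)
Line 3: ['dog', 'machine', 'clean'] (min_width=17, slack=1)
Line 4: ['old', 'cold', 'snow', 'I'] (min_width=15, slack=3)
Line 5: ['that', 'clean', 'moon'] (min_width=15, slack=3)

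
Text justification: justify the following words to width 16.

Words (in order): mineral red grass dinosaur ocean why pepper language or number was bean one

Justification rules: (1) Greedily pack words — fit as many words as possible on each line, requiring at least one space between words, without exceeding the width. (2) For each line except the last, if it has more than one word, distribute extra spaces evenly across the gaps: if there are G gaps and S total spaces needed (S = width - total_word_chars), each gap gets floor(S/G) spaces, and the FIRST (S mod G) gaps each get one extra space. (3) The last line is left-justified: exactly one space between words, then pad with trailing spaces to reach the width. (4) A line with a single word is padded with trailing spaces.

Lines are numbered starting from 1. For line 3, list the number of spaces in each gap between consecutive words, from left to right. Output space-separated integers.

Answer: 1 1

Derivation:
Line 1: ['mineral', 'red'] (min_width=11, slack=5)
Line 2: ['grass', 'dinosaur'] (min_width=14, slack=2)
Line 3: ['ocean', 'why', 'pepper'] (min_width=16, slack=0)
Line 4: ['language', 'or'] (min_width=11, slack=5)
Line 5: ['number', 'was', 'bean'] (min_width=15, slack=1)
Line 6: ['one'] (min_width=3, slack=13)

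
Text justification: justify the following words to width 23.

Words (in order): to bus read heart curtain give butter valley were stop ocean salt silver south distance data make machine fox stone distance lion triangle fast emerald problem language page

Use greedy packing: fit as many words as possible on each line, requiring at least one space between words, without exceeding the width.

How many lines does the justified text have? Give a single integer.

Line 1: ['to', 'bus', 'read', 'heart'] (min_width=17, slack=6)
Line 2: ['curtain', 'give', 'butter'] (min_width=19, slack=4)
Line 3: ['valley', 'were', 'stop', 'ocean'] (min_width=22, slack=1)
Line 4: ['salt', 'silver', 'south'] (min_width=17, slack=6)
Line 5: ['distance', 'data', 'make'] (min_width=18, slack=5)
Line 6: ['machine', 'fox', 'stone'] (min_width=17, slack=6)
Line 7: ['distance', 'lion', 'triangle'] (min_width=22, slack=1)
Line 8: ['fast', 'emerald', 'problem'] (min_width=20, slack=3)
Line 9: ['language', 'page'] (min_width=13, slack=10)
Total lines: 9

Answer: 9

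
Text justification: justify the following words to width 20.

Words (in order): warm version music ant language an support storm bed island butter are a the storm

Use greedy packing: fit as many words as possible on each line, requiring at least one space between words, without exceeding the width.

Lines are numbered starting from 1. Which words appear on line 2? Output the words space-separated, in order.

Answer: ant language an

Derivation:
Line 1: ['warm', 'version', 'music'] (min_width=18, slack=2)
Line 2: ['ant', 'language', 'an'] (min_width=15, slack=5)
Line 3: ['support', 'storm', 'bed'] (min_width=17, slack=3)
Line 4: ['island', 'butter', 'are', 'a'] (min_width=19, slack=1)
Line 5: ['the', 'storm'] (min_width=9, slack=11)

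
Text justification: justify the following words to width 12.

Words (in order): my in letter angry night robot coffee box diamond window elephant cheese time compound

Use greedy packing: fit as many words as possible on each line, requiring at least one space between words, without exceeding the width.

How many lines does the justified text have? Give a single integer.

Line 1: ['my', 'in', 'letter'] (min_width=12, slack=0)
Line 2: ['angry', 'night'] (min_width=11, slack=1)
Line 3: ['robot', 'coffee'] (min_width=12, slack=0)
Line 4: ['box', 'diamond'] (min_width=11, slack=1)
Line 5: ['window'] (min_width=6, slack=6)
Line 6: ['elephant'] (min_width=8, slack=4)
Line 7: ['cheese', 'time'] (min_width=11, slack=1)
Line 8: ['compound'] (min_width=8, slack=4)
Total lines: 8

Answer: 8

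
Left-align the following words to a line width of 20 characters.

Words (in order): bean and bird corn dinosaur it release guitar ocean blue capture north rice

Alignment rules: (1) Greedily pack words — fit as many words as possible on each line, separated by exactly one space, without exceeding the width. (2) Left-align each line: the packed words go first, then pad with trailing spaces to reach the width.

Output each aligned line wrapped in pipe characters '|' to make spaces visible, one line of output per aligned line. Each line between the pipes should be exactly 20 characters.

Line 1: ['bean', 'and', 'bird', 'corn'] (min_width=18, slack=2)
Line 2: ['dinosaur', 'it', 'release'] (min_width=19, slack=1)
Line 3: ['guitar', 'ocean', 'blue'] (min_width=17, slack=3)
Line 4: ['capture', 'north', 'rice'] (min_width=18, slack=2)

Answer: |bean and bird corn  |
|dinosaur it release |
|guitar ocean blue   |
|capture north rice  |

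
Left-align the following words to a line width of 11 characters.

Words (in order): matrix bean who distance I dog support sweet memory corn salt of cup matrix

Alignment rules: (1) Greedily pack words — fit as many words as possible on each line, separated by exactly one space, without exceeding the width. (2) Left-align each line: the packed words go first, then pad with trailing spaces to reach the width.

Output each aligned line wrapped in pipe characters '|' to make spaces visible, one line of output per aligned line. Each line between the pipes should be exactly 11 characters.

Line 1: ['matrix', 'bean'] (min_width=11, slack=0)
Line 2: ['who'] (min_width=3, slack=8)
Line 3: ['distance', 'I'] (min_width=10, slack=1)
Line 4: ['dog', 'support'] (min_width=11, slack=0)
Line 5: ['sweet'] (min_width=5, slack=6)
Line 6: ['memory', 'corn'] (min_width=11, slack=0)
Line 7: ['salt', 'of', 'cup'] (min_width=11, slack=0)
Line 8: ['matrix'] (min_width=6, slack=5)

Answer: |matrix bean|
|who        |
|distance I |
|dog support|
|sweet      |
|memory corn|
|salt of cup|
|matrix     |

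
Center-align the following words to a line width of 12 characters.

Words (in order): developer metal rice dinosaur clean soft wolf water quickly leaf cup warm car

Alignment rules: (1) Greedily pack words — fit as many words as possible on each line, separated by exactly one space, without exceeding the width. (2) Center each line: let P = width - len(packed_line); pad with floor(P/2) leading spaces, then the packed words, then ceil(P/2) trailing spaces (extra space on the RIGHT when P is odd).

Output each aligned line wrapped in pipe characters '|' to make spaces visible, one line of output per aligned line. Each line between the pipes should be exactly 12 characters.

Answer: | developer  |
| metal rice |
|  dinosaur  |
| clean soft |
| wolf water |
|quickly leaf|
|cup warm car|

Derivation:
Line 1: ['developer'] (min_width=9, slack=3)
Line 2: ['metal', 'rice'] (min_width=10, slack=2)
Line 3: ['dinosaur'] (min_width=8, slack=4)
Line 4: ['clean', 'soft'] (min_width=10, slack=2)
Line 5: ['wolf', 'water'] (min_width=10, slack=2)
Line 6: ['quickly', 'leaf'] (min_width=12, slack=0)
Line 7: ['cup', 'warm', 'car'] (min_width=12, slack=0)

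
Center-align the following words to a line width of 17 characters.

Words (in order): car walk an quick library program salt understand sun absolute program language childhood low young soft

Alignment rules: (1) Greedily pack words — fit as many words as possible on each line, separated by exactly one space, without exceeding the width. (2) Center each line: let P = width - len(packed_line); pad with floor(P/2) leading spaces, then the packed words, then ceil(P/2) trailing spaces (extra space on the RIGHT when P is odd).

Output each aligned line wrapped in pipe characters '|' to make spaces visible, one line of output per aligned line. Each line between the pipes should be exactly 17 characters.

Line 1: ['car', 'walk', 'an', 'quick'] (min_width=17, slack=0)
Line 2: ['library', 'program'] (min_width=15, slack=2)
Line 3: ['salt', 'understand'] (min_width=15, slack=2)
Line 4: ['sun', 'absolute'] (min_width=12, slack=5)
Line 5: ['program', 'language'] (min_width=16, slack=1)
Line 6: ['childhood', 'low'] (min_width=13, slack=4)
Line 7: ['young', 'soft'] (min_width=10, slack=7)

Answer: |car walk an quick|
| library program |
| salt understand |
|  sun absolute   |
|program language |
|  childhood low  |
|   young soft    |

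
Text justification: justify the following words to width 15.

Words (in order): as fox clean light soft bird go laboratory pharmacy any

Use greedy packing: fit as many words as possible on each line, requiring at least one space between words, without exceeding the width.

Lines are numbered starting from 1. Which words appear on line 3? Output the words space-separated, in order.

Answer: go laboratory

Derivation:
Line 1: ['as', 'fox', 'clean'] (min_width=12, slack=3)
Line 2: ['light', 'soft', 'bird'] (min_width=15, slack=0)
Line 3: ['go', 'laboratory'] (min_width=13, slack=2)
Line 4: ['pharmacy', 'any'] (min_width=12, slack=3)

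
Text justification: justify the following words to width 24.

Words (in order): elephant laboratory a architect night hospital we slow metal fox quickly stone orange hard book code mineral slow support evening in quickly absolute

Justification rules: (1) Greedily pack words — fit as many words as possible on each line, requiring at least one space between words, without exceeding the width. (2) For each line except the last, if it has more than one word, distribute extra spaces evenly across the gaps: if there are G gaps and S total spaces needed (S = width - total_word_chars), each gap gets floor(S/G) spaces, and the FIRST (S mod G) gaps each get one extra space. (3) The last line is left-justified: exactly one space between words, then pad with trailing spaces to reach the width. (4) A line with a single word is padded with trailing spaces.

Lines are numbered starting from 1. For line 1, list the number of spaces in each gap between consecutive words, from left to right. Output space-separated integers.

Answer: 3 2

Derivation:
Line 1: ['elephant', 'laboratory', 'a'] (min_width=21, slack=3)
Line 2: ['architect', 'night', 'hospital'] (min_width=24, slack=0)
Line 3: ['we', 'slow', 'metal', 'fox'] (min_width=17, slack=7)
Line 4: ['quickly', 'stone', 'orange'] (min_width=20, slack=4)
Line 5: ['hard', 'book', 'code', 'mineral'] (min_width=22, slack=2)
Line 6: ['slow', 'support', 'evening', 'in'] (min_width=23, slack=1)
Line 7: ['quickly', 'absolute'] (min_width=16, slack=8)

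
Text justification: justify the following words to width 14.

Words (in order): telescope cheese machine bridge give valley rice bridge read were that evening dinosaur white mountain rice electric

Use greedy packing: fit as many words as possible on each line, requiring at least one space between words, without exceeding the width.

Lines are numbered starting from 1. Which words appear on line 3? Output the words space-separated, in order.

Line 1: ['telescope'] (min_width=9, slack=5)
Line 2: ['cheese', 'machine'] (min_width=14, slack=0)
Line 3: ['bridge', 'give'] (min_width=11, slack=3)
Line 4: ['valley', 'rice'] (min_width=11, slack=3)
Line 5: ['bridge', 'read'] (min_width=11, slack=3)
Line 6: ['were', 'that'] (min_width=9, slack=5)
Line 7: ['evening'] (min_width=7, slack=7)
Line 8: ['dinosaur', 'white'] (min_width=14, slack=0)
Line 9: ['mountain', 'rice'] (min_width=13, slack=1)
Line 10: ['electric'] (min_width=8, slack=6)

Answer: bridge give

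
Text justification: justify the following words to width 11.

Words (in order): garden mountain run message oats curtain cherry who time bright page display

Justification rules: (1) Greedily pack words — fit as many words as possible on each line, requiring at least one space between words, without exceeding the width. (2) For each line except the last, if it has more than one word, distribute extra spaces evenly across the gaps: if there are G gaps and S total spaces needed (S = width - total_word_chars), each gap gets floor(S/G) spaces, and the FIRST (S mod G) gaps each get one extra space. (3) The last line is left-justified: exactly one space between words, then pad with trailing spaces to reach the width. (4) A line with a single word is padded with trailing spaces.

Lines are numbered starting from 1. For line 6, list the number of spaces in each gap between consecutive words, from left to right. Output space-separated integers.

Line 1: ['garden'] (min_width=6, slack=5)
Line 2: ['mountain'] (min_width=8, slack=3)
Line 3: ['run', 'message'] (min_width=11, slack=0)
Line 4: ['oats'] (min_width=4, slack=7)
Line 5: ['curtain'] (min_width=7, slack=4)
Line 6: ['cherry', 'who'] (min_width=10, slack=1)
Line 7: ['time', 'bright'] (min_width=11, slack=0)
Line 8: ['page'] (min_width=4, slack=7)
Line 9: ['display'] (min_width=7, slack=4)

Answer: 2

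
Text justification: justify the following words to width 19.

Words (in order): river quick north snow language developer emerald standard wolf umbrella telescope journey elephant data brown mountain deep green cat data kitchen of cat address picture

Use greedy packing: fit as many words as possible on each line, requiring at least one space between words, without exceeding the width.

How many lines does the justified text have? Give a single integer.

Answer: 10

Derivation:
Line 1: ['river', 'quick', 'north'] (min_width=17, slack=2)
Line 2: ['snow', 'language'] (min_width=13, slack=6)
Line 3: ['developer', 'emerald'] (min_width=17, slack=2)
Line 4: ['standard', 'wolf'] (min_width=13, slack=6)
Line 5: ['umbrella', 'telescope'] (min_width=18, slack=1)
Line 6: ['journey', 'elephant'] (min_width=16, slack=3)
Line 7: ['data', 'brown', 'mountain'] (min_width=19, slack=0)
Line 8: ['deep', 'green', 'cat', 'data'] (min_width=19, slack=0)
Line 9: ['kitchen', 'of', 'cat'] (min_width=14, slack=5)
Line 10: ['address', 'picture'] (min_width=15, slack=4)
Total lines: 10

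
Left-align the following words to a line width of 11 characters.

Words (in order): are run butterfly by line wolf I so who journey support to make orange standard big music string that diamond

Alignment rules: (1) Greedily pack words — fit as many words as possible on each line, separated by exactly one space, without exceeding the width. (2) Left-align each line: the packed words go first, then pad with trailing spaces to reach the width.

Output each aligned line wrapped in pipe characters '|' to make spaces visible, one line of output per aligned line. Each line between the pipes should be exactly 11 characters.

Line 1: ['are', 'run'] (min_width=7, slack=4)
Line 2: ['butterfly'] (min_width=9, slack=2)
Line 3: ['by', 'line'] (min_width=7, slack=4)
Line 4: ['wolf', 'I', 'so'] (min_width=9, slack=2)
Line 5: ['who', 'journey'] (min_width=11, slack=0)
Line 6: ['support', 'to'] (min_width=10, slack=1)
Line 7: ['make', 'orange'] (min_width=11, slack=0)
Line 8: ['standard'] (min_width=8, slack=3)
Line 9: ['big', 'music'] (min_width=9, slack=2)
Line 10: ['string', 'that'] (min_width=11, slack=0)
Line 11: ['diamond'] (min_width=7, slack=4)

Answer: |are run    |
|butterfly  |
|by line    |
|wolf I so  |
|who journey|
|support to |
|make orange|
|standard   |
|big music  |
|string that|
|diamond    |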